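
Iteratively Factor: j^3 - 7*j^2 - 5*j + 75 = (j - 5)*(j^2 - 2*j - 15) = (j - 5)^2*(j + 3)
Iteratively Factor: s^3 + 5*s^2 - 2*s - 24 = (s + 3)*(s^2 + 2*s - 8) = (s - 2)*(s + 3)*(s + 4)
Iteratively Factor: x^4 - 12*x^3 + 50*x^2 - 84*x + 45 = (x - 5)*(x^3 - 7*x^2 + 15*x - 9) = (x - 5)*(x - 3)*(x^2 - 4*x + 3) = (x - 5)*(x - 3)*(x - 1)*(x - 3)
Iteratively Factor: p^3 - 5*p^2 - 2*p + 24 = (p - 3)*(p^2 - 2*p - 8) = (p - 3)*(p + 2)*(p - 4)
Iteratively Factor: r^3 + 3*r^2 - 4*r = (r + 4)*(r^2 - r) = r*(r + 4)*(r - 1)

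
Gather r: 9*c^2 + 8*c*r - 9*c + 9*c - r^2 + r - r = 9*c^2 + 8*c*r - r^2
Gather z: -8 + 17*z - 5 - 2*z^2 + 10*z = -2*z^2 + 27*z - 13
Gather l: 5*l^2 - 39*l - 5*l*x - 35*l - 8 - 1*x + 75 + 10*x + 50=5*l^2 + l*(-5*x - 74) + 9*x + 117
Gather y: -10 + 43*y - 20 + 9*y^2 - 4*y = 9*y^2 + 39*y - 30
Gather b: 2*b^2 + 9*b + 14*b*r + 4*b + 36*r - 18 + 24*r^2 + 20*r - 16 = 2*b^2 + b*(14*r + 13) + 24*r^2 + 56*r - 34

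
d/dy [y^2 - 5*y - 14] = 2*y - 5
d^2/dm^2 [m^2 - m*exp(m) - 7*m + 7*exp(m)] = -m*exp(m) + 5*exp(m) + 2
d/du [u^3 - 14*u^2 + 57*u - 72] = 3*u^2 - 28*u + 57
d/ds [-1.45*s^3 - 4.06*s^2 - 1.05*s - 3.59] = -4.35*s^2 - 8.12*s - 1.05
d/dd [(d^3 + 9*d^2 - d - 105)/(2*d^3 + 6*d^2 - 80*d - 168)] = 3*(-d^2 + d - 14)/(d^4 - 8*d^3 - 8*d^2 + 96*d + 144)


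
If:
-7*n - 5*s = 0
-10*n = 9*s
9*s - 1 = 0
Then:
No Solution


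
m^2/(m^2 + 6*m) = m/(m + 6)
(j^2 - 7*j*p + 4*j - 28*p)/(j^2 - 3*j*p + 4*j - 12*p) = (-j + 7*p)/(-j + 3*p)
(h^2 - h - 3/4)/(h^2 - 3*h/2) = (h + 1/2)/h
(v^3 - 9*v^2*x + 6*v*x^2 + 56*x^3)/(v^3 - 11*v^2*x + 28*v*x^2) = (v + 2*x)/v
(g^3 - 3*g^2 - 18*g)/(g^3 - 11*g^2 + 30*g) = (g + 3)/(g - 5)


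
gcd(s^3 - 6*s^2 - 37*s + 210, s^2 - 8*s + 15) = s - 5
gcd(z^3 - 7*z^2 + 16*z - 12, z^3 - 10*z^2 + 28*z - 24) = z^2 - 4*z + 4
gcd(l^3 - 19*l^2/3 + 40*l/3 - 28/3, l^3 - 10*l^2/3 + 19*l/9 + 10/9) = l - 2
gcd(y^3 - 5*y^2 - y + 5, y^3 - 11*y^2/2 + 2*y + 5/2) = y^2 - 6*y + 5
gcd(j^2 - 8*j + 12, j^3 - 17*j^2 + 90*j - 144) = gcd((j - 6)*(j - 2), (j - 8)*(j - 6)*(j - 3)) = j - 6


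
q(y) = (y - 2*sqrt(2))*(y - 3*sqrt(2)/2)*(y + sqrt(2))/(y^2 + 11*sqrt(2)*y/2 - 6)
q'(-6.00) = -13.96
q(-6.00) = 19.72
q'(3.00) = 0.17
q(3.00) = 0.03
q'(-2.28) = -1.47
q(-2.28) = 1.05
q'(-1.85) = -1.20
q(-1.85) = 0.48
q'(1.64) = -0.70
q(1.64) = 0.18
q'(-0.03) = -1.57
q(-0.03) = -1.37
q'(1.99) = -0.26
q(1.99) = 0.03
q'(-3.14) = -2.28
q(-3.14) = 2.64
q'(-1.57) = -1.06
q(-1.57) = 0.16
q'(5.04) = 0.46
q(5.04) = 0.71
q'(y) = (-2*y - 11*sqrt(2)/2)*(y - 2*sqrt(2))*(y - 3*sqrt(2)/2)*(y + sqrt(2))/(y^2 + 11*sqrt(2)*y/2 - 6)^2 + (y - 2*sqrt(2))*(y - 3*sqrt(2)/2)/(y^2 + 11*sqrt(2)*y/2 - 6) + (y - 2*sqrt(2))*(y + sqrt(2))/(y^2 + 11*sqrt(2)*y/2 - 6) + (y - 3*sqrt(2)/2)*(y + sqrt(2))/(y^2 + 11*sqrt(2)*y/2 - 6)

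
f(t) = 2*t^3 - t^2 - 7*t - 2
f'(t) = 6*t^2 - 2*t - 7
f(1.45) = -8.16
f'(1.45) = 2.72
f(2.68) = 10.56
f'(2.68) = 30.73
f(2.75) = 12.78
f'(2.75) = 32.88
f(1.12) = -8.28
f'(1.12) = -1.71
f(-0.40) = 0.51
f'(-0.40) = -5.24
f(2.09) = -2.74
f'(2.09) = 15.03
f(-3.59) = -82.29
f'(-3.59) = 77.51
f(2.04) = -3.46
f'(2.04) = 13.89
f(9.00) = 1312.00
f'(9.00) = 461.00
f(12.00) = 3226.00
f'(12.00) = 833.00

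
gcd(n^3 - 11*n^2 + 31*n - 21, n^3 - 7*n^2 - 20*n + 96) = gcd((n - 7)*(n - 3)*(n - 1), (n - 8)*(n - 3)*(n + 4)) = n - 3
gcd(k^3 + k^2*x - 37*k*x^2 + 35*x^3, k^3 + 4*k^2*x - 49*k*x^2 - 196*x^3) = k + 7*x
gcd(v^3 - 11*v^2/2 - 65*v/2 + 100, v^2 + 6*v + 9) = 1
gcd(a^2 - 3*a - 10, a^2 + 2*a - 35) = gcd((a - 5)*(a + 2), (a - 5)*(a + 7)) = a - 5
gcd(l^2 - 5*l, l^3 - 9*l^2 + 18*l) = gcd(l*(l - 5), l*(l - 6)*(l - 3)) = l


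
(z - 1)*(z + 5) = z^2 + 4*z - 5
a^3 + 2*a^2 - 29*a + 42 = (a - 3)*(a - 2)*(a + 7)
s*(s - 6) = s^2 - 6*s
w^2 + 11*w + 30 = (w + 5)*(w + 6)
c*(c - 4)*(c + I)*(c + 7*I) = c^4 - 4*c^3 + 8*I*c^3 - 7*c^2 - 32*I*c^2 + 28*c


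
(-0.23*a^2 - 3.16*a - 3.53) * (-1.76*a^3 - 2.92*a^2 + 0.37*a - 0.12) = 0.4048*a^5 + 6.2332*a^4 + 15.3549*a^3 + 9.166*a^2 - 0.9269*a + 0.4236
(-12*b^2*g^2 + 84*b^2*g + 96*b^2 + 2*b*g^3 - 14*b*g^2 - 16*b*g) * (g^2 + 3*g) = -12*b^2*g^4 + 48*b^2*g^3 + 348*b^2*g^2 + 288*b^2*g + 2*b*g^5 - 8*b*g^4 - 58*b*g^3 - 48*b*g^2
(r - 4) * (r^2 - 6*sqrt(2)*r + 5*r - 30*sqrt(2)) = r^3 - 6*sqrt(2)*r^2 + r^2 - 20*r - 6*sqrt(2)*r + 120*sqrt(2)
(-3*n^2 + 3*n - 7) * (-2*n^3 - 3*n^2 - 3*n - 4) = 6*n^5 + 3*n^4 + 14*n^3 + 24*n^2 + 9*n + 28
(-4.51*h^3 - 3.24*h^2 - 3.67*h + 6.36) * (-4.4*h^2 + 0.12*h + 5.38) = 19.844*h^5 + 13.7148*h^4 - 8.5046*h^3 - 45.8556*h^2 - 18.9814*h + 34.2168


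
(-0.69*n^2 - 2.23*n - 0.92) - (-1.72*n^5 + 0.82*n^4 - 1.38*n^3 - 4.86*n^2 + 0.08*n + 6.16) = 1.72*n^5 - 0.82*n^4 + 1.38*n^3 + 4.17*n^2 - 2.31*n - 7.08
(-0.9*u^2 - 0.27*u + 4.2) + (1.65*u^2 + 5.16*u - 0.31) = 0.75*u^2 + 4.89*u + 3.89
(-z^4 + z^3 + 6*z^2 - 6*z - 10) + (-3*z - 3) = -z^4 + z^3 + 6*z^2 - 9*z - 13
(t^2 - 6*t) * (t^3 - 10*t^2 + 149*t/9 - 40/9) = t^5 - 16*t^4 + 689*t^3/9 - 934*t^2/9 + 80*t/3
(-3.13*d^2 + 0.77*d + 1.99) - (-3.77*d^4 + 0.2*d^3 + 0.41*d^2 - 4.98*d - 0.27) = 3.77*d^4 - 0.2*d^3 - 3.54*d^2 + 5.75*d + 2.26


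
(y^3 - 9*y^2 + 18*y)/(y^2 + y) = (y^2 - 9*y + 18)/(y + 1)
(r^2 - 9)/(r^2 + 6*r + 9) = (r - 3)/(r + 3)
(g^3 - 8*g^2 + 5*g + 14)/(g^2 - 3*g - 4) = (g^2 - 9*g + 14)/(g - 4)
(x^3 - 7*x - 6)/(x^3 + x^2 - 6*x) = (x^3 - 7*x - 6)/(x*(x^2 + x - 6))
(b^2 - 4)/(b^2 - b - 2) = (b + 2)/(b + 1)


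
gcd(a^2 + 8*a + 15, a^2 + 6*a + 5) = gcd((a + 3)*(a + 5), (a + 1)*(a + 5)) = a + 5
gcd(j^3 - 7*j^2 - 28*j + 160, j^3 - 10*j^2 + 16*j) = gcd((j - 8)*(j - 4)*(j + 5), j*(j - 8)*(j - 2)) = j - 8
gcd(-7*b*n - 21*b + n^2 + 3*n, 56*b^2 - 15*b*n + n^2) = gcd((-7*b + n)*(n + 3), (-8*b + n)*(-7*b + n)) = 7*b - n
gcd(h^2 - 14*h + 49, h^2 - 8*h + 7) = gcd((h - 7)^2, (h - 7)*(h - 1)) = h - 7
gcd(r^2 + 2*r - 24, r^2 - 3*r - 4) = r - 4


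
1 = 1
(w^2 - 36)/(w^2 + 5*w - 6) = (w - 6)/(w - 1)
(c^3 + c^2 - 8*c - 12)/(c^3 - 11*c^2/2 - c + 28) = 2*(c^2 - c - 6)/(2*c^2 - 15*c + 28)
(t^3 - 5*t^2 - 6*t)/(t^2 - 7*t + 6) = t*(t + 1)/(t - 1)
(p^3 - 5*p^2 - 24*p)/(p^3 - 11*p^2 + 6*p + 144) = p/(p - 6)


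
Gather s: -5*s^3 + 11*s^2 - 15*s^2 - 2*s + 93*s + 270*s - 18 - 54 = -5*s^3 - 4*s^2 + 361*s - 72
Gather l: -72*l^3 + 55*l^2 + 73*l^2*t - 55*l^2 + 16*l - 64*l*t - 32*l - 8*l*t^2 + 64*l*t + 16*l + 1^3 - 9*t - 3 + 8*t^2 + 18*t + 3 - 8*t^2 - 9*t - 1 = -72*l^3 + 73*l^2*t - 8*l*t^2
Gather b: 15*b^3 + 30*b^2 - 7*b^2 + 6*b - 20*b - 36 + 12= 15*b^3 + 23*b^2 - 14*b - 24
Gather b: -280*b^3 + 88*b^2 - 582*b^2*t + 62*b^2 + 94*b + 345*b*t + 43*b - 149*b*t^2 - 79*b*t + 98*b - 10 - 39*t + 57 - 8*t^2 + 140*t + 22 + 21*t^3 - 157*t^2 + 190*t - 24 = -280*b^3 + b^2*(150 - 582*t) + b*(-149*t^2 + 266*t + 235) + 21*t^3 - 165*t^2 + 291*t + 45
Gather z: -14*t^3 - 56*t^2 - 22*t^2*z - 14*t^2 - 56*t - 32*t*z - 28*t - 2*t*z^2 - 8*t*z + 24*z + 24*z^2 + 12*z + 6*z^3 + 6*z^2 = -14*t^3 - 70*t^2 - 84*t + 6*z^3 + z^2*(30 - 2*t) + z*(-22*t^2 - 40*t + 36)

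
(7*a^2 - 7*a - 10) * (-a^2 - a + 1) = -7*a^4 + 24*a^2 + 3*a - 10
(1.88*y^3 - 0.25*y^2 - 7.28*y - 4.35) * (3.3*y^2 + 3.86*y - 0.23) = 6.204*y^5 + 6.4318*y^4 - 25.4214*y^3 - 42.3983*y^2 - 15.1166*y + 1.0005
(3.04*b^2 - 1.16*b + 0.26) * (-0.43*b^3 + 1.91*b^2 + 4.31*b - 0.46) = -1.3072*b^5 + 6.3052*b^4 + 10.775*b^3 - 5.9014*b^2 + 1.6542*b - 0.1196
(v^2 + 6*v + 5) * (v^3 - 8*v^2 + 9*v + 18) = v^5 - 2*v^4 - 34*v^3 + 32*v^2 + 153*v + 90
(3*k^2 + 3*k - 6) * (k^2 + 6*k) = 3*k^4 + 21*k^3 + 12*k^2 - 36*k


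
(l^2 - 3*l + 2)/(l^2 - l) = (l - 2)/l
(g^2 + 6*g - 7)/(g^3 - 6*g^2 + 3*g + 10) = (g^2 + 6*g - 7)/(g^3 - 6*g^2 + 3*g + 10)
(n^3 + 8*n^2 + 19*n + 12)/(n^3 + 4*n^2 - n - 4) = (n + 3)/(n - 1)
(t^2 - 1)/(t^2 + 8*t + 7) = (t - 1)/(t + 7)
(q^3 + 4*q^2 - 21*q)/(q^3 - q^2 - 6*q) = (q + 7)/(q + 2)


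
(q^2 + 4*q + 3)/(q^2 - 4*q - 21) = (q + 1)/(q - 7)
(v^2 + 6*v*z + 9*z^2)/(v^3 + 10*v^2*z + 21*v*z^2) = (v + 3*z)/(v*(v + 7*z))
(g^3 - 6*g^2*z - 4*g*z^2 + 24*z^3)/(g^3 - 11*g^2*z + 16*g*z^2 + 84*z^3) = (-g + 2*z)/(-g + 7*z)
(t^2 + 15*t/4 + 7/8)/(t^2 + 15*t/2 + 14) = (t + 1/4)/(t + 4)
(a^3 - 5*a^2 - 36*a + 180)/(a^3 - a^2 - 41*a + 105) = (a^2 - 36)/(a^2 + 4*a - 21)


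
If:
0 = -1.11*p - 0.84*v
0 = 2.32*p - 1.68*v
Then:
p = 0.00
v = 0.00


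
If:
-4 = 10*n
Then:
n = -2/5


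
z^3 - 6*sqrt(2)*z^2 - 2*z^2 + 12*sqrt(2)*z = z*(z - 2)*(z - 6*sqrt(2))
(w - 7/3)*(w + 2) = w^2 - w/3 - 14/3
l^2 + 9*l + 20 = (l + 4)*(l + 5)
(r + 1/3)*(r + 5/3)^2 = r^3 + 11*r^2/3 + 35*r/9 + 25/27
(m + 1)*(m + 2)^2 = m^3 + 5*m^2 + 8*m + 4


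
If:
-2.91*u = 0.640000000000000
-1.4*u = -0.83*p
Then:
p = -0.37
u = -0.22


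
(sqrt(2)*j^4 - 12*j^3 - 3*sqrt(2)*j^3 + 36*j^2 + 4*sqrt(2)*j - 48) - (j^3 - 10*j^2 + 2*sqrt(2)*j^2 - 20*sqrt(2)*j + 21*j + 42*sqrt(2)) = sqrt(2)*j^4 - 13*j^3 - 3*sqrt(2)*j^3 - 2*sqrt(2)*j^2 + 46*j^2 - 21*j + 24*sqrt(2)*j - 42*sqrt(2) - 48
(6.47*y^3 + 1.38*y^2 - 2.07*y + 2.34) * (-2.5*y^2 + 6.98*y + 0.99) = -16.175*y^5 + 41.7106*y^4 + 21.2127*y^3 - 18.9324*y^2 + 14.2839*y + 2.3166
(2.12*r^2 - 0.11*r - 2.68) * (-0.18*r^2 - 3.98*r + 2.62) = -0.3816*r^4 - 8.4178*r^3 + 6.4746*r^2 + 10.3782*r - 7.0216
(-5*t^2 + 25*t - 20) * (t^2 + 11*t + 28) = -5*t^4 - 30*t^3 + 115*t^2 + 480*t - 560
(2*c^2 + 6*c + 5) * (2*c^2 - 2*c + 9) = 4*c^4 + 8*c^3 + 16*c^2 + 44*c + 45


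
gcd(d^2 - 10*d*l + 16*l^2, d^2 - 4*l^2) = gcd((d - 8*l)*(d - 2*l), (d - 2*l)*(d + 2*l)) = d - 2*l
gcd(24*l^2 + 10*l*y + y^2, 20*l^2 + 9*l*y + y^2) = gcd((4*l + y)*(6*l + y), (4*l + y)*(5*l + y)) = 4*l + y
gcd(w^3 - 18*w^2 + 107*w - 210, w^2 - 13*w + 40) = w - 5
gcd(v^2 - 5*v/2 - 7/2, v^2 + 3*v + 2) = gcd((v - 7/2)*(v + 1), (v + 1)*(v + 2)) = v + 1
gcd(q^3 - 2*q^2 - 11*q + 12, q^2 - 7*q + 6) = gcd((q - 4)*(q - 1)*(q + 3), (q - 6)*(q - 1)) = q - 1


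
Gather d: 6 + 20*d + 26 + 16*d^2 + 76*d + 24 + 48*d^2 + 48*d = 64*d^2 + 144*d + 56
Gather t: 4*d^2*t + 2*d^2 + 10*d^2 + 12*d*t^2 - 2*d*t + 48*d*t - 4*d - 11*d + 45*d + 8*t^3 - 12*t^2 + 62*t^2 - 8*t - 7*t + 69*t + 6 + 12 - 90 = 12*d^2 + 30*d + 8*t^3 + t^2*(12*d + 50) + t*(4*d^2 + 46*d + 54) - 72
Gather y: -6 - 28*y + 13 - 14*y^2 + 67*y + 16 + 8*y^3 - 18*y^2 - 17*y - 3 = 8*y^3 - 32*y^2 + 22*y + 20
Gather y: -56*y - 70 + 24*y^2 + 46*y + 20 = 24*y^2 - 10*y - 50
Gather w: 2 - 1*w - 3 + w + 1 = 0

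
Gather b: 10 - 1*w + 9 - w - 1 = 18 - 2*w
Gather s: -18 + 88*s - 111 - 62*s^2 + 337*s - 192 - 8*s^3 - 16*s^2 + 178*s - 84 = -8*s^3 - 78*s^2 + 603*s - 405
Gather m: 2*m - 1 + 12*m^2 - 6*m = 12*m^2 - 4*m - 1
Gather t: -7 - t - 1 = -t - 8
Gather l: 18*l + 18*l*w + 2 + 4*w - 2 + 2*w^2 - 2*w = l*(18*w + 18) + 2*w^2 + 2*w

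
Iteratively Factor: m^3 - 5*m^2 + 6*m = (m - 3)*(m^2 - 2*m) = (m - 3)*(m - 2)*(m)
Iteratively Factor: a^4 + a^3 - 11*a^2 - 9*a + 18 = (a + 3)*(a^3 - 2*a^2 - 5*a + 6) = (a + 2)*(a + 3)*(a^2 - 4*a + 3) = (a - 3)*(a + 2)*(a + 3)*(a - 1)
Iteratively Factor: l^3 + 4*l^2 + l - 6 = (l + 3)*(l^2 + l - 2) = (l + 2)*(l + 3)*(l - 1)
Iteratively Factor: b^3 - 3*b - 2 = (b + 1)*(b^2 - b - 2) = (b - 2)*(b + 1)*(b + 1)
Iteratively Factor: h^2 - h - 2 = (h + 1)*(h - 2)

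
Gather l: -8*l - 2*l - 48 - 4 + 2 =-10*l - 50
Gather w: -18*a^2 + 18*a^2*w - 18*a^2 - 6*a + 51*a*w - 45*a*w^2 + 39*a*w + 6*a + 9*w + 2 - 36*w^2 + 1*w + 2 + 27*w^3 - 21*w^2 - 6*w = -36*a^2 + 27*w^3 + w^2*(-45*a - 57) + w*(18*a^2 + 90*a + 4) + 4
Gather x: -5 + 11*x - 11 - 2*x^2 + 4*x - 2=-2*x^2 + 15*x - 18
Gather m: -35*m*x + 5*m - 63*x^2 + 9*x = m*(5 - 35*x) - 63*x^2 + 9*x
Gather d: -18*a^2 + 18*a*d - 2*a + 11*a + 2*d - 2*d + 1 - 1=-18*a^2 + 18*a*d + 9*a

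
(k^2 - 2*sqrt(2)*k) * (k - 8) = k^3 - 8*k^2 - 2*sqrt(2)*k^2 + 16*sqrt(2)*k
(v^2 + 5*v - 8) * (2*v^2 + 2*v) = 2*v^4 + 12*v^3 - 6*v^2 - 16*v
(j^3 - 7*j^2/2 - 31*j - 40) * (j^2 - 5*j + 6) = j^5 - 17*j^4/2 - 15*j^3/2 + 94*j^2 + 14*j - 240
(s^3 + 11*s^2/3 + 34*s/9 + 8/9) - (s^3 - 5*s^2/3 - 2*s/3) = 16*s^2/3 + 40*s/9 + 8/9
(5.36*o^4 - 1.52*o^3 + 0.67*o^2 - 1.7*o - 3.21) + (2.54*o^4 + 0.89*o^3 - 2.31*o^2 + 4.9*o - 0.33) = 7.9*o^4 - 0.63*o^3 - 1.64*o^2 + 3.2*o - 3.54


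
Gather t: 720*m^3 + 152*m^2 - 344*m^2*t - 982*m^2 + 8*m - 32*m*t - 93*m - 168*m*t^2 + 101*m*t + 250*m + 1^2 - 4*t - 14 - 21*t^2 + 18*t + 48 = 720*m^3 - 830*m^2 + 165*m + t^2*(-168*m - 21) + t*(-344*m^2 + 69*m + 14) + 35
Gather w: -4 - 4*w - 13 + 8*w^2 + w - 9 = 8*w^2 - 3*w - 26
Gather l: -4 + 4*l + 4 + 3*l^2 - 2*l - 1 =3*l^2 + 2*l - 1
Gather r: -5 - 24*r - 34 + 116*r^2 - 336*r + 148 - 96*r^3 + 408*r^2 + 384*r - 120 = -96*r^3 + 524*r^2 + 24*r - 11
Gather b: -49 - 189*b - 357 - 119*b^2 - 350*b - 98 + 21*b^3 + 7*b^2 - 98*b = 21*b^3 - 112*b^2 - 637*b - 504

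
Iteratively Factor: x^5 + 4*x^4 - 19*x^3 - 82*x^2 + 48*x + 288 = (x + 3)*(x^4 + x^3 - 22*x^2 - 16*x + 96) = (x - 4)*(x + 3)*(x^3 + 5*x^2 - 2*x - 24) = (x - 4)*(x + 3)^2*(x^2 + 2*x - 8) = (x - 4)*(x - 2)*(x + 3)^2*(x + 4)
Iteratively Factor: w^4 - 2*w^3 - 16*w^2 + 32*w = (w - 4)*(w^3 + 2*w^2 - 8*w) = (w - 4)*(w + 4)*(w^2 - 2*w) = w*(w - 4)*(w + 4)*(w - 2)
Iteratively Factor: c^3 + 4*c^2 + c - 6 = (c + 2)*(c^2 + 2*c - 3) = (c + 2)*(c + 3)*(c - 1)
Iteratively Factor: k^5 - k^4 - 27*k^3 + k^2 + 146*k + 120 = (k + 1)*(k^4 - 2*k^3 - 25*k^2 + 26*k + 120) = (k + 1)*(k + 4)*(k^3 - 6*k^2 - k + 30) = (k - 5)*(k + 1)*(k + 4)*(k^2 - k - 6) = (k - 5)*(k + 1)*(k + 2)*(k + 4)*(k - 3)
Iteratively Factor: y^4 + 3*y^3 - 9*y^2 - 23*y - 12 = (y + 4)*(y^3 - y^2 - 5*y - 3) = (y + 1)*(y + 4)*(y^2 - 2*y - 3) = (y - 3)*(y + 1)*(y + 4)*(y + 1)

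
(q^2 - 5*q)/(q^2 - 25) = q/(q + 5)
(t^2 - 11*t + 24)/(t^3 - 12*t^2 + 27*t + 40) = (t - 3)/(t^2 - 4*t - 5)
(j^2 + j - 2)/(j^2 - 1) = (j + 2)/(j + 1)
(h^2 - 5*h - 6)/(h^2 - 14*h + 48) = (h + 1)/(h - 8)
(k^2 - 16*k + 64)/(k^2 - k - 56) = (k - 8)/(k + 7)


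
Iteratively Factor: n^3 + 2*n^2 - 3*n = (n - 1)*(n^2 + 3*n) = (n - 1)*(n + 3)*(n)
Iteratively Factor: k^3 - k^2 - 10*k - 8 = (k + 2)*(k^2 - 3*k - 4) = (k + 1)*(k + 2)*(k - 4)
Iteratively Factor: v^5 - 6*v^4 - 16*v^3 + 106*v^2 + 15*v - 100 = (v - 5)*(v^4 - v^3 - 21*v^2 + v + 20) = (v - 5)*(v + 4)*(v^3 - 5*v^2 - v + 5) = (v - 5)*(v - 1)*(v + 4)*(v^2 - 4*v - 5) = (v - 5)*(v - 1)*(v + 1)*(v + 4)*(v - 5)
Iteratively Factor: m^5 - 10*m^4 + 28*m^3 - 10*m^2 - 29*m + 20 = (m + 1)*(m^4 - 11*m^3 + 39*m^2 - 49*m + 20) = (m - 5)*(m + 1)*(m^3 - 6*m^2 + 9*m - 4) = (m - 5)*(m - 4)*(m + 1)*(m^2 - 2*m + 1) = (m - 5)*(m - 4)*(m - 1)*(m + 1)*(m - 1)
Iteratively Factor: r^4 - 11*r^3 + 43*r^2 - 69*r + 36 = (r - 1)*(r^3 - 10*r^2 + 33*r - 36) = (r - 3)*(r - 1)*(r^2 - 7*r + 12) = (r - 4)*(r - 3)*(r - 1)*(r - 3)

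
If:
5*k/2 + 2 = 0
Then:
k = -4/5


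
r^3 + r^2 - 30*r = r*(r - 5)*(r + 6)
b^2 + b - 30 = (b - 5)*(b + 6)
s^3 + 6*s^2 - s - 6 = (s - 1)*(s + 1)*(s + 6)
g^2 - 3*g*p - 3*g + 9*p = (g - 3)*(g - 3*p)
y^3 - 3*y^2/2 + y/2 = y*(y - 1)*(y - 1/2)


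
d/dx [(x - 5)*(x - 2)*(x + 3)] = 3*x^2 - 8*x - 11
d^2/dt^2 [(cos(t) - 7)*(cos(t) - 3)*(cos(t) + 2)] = -7*cos(t)/4 + 16*cos(2*t) - 9*cos(3*t)/4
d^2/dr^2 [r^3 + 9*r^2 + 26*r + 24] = 6*r + 18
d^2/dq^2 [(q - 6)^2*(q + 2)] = 6*q - 20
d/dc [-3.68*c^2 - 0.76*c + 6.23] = -7.36*c - 0.76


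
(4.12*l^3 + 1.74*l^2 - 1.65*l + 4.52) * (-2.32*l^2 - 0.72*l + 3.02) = -9.5584*l^5 - 7.0032*l^4 + 15.0176*l^3 - 4.0436*l^2 - 8.2374*l + 13.6504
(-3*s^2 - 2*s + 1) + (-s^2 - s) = -4*s^2 - 3*s + 1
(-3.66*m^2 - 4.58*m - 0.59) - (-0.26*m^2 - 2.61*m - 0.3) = -3.4*m^2 - 1.97*m - 0.29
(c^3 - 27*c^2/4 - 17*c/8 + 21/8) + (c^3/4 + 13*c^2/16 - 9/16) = 5*c^3/4 - 95*c^2/16 - 17*c/8 + 33/16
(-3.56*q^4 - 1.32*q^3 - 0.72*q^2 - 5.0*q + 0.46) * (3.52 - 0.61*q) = 2.1716*q^5 - 11.726*q^4 - 4.2072*q^3 + 0.5156*q^2 - 17.8806*q + 1.6192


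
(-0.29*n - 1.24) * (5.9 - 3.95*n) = 1.1455*n^2 + 3.187*n - 7.316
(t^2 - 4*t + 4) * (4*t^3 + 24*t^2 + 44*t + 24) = 4*t^5 + 8*t^4 - 36*t^3 - 56*t^2 + 80*t + 96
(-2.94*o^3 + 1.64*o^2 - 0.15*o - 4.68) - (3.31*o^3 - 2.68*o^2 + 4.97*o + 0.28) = -6.25*o^3 + 4.32*o^2 - 5.12*o - 4.96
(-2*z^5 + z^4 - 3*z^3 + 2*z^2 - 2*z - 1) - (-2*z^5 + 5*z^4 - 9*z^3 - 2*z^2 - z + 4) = -4*z^4 + 6*z^3 + 4*z^2 - z - 5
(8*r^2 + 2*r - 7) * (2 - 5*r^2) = -40*r^4 - 10*r^3 + 51*r^2 + 4*r - 14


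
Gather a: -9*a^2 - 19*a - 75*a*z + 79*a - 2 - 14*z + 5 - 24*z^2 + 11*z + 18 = -9*a^2 + a*(60 - 75*z) - 24*z^2 - 3*z + 21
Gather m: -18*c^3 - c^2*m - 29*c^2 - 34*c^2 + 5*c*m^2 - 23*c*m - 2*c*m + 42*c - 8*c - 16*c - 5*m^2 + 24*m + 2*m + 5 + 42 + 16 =-18*c^3 - 63*c^2 + 18*c + m^2*(5*c - 5) + m*(-c^2 - 25*c + 26) + 63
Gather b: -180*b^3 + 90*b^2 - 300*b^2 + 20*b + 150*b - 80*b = -180*b^3 - 210*b^2 + 90*b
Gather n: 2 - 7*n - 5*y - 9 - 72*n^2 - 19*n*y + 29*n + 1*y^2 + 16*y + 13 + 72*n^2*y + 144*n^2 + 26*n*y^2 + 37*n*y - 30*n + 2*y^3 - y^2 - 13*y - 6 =n^2*(72*y + 72) + n*(26*y^2 + 18*y - 8) + 2*y^3 - 2*y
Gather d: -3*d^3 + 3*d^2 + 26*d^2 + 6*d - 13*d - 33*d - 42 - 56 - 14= -3*d^3 + 29*d^2 - 40*d - 112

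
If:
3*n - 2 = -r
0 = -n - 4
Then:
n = -4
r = 14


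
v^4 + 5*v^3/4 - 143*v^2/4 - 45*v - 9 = (v - 6)*(v + 1/4)*(v + 1)*(v + 6)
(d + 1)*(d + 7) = d^2 + 8*d + 7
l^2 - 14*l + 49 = (l - 7)^2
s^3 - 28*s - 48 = (s - 6)*(s + 2)*(s + 4)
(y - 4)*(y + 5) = y^2 + y - 20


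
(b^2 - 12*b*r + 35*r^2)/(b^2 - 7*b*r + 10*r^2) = (-b + 7*r)/(-b + 2*r)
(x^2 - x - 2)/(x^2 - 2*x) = (x + 1)/x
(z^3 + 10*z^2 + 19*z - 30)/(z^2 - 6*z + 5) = (z^2 + 11*z + 30)/(z - 5)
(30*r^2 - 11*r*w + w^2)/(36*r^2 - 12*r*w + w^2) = (5*r - w)/(6*r - w)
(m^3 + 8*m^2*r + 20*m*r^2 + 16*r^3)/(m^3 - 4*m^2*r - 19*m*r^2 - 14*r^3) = (-m^2 - 6*m*r - 8*r^2)/(-m^2 + 6*m*r + 7*r^2)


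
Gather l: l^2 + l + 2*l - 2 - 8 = l^2 + 3*l - 10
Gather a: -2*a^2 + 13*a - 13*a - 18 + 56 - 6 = 32 - 2*a^2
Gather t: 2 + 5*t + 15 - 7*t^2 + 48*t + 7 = -7*t^2 + 53*t + 24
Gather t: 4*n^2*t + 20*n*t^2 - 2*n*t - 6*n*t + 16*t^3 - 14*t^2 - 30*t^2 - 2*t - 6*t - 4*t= 16*t^3 + t^2*(20*n - 44) + t*(4*n^2 - 8*n - 12)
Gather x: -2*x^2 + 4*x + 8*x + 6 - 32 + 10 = -2*x^2 + 12*x - 16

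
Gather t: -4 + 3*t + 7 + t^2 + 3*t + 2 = t^2 + 6*t + 5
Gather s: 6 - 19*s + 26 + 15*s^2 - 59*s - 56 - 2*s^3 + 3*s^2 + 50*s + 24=-2*s^3 + 18*s^2 - 28*s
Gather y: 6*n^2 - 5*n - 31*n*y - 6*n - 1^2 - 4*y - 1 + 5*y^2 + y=6*n^2 - 11*n + 5*y^2 + y*(-31*n - 3) - 2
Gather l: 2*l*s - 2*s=2*l*s - 2*s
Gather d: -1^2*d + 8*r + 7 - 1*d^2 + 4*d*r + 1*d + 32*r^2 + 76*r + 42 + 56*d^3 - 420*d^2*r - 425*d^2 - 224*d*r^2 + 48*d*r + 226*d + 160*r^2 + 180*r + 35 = 56*d^3 + d^2*(-420*r - 426) + d*(-224*r^2 + 52*r + 226) + 192*r^2 + 264*r + 84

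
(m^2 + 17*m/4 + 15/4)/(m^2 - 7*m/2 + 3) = (4*m^2 + 17*m + 15)/(2*(2*m^2 - 7*m + 6))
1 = 1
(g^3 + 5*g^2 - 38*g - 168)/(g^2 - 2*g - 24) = g + 7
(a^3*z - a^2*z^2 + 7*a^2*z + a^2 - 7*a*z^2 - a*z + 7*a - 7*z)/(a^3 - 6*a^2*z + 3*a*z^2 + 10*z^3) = (a^3*z - a^2*z^2 + 7*a^2*z + a^2 - 7*a*z^2 - a*z + 7*a - 7*z)/(a^3 - 6*a^2*z + 3*a*z^2 + 10*z^3)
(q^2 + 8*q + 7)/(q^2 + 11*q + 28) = (q + 1)/(q + 4)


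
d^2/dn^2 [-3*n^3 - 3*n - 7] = -18*n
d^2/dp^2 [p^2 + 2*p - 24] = 2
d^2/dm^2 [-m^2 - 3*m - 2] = -2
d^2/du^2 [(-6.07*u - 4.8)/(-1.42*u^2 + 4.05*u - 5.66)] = ((35.535 - 51.7164*u)*(1.42*u^2 - 4.05*u + 5.66) + (2.84*u - 4.05)*(5.68*u - 8.1)*(6.07*u + 4.8))/(1.42*u^2 - 4.05*u + 5.66)^3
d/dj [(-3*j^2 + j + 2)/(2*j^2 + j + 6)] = (-5*j^2 - 44*j + 4)/(4*j^4 + 4*j^3 + 25*j^2 + 12*j + 36)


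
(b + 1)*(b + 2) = b^2 + 3*b + 2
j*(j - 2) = j^2 - 2*j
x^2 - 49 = (x - 7)*(x + 7)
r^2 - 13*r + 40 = (r - 8)*(r - 5)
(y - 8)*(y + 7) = y^2 - y - 56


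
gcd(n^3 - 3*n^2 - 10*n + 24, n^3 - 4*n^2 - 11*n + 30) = n^2 + n - 6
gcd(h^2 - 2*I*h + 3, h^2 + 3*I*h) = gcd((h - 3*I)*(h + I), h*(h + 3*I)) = 1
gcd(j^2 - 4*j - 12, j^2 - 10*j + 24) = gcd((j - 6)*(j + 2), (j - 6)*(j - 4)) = j - 6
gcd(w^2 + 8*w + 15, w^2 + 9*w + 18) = w + 3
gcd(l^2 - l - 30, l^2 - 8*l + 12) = l - 6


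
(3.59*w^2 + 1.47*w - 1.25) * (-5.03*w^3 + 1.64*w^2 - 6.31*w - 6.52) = -18.0577*w^5 - 1.5065*w^4 - 13.9546*w^3 - 34.7325*w^2 - 1.6969*w + 8.15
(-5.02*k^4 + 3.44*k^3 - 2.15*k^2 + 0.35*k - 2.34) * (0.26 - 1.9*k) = 9.538*k^5 - 7.8412*k^4 + 4.9794*k^3 - 1.224*k^2 + 4.537*k - 0.6084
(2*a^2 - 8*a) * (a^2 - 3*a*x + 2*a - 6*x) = 2*a^4 - 6*a^3*x - 4*a^3 + 12*a^2*x - 16*a^2 + 48*a*x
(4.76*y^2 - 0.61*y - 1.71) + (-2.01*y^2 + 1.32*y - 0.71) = 2.75*y^2 + 0.71*y - 2.42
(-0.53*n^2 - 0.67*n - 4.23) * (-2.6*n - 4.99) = 1.378*n^3 + 4.3867*n^2 + 14.3413*n + 21.1077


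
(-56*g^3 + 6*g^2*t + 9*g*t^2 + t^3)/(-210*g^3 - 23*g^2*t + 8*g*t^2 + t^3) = (-8*g^2 + 2*g*t + t^2)/(-30*g^2 + g*t + t^2)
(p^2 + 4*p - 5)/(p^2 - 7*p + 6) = (p + 5)/(p - 6)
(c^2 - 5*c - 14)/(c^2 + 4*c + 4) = (c - 7)/(c + 2)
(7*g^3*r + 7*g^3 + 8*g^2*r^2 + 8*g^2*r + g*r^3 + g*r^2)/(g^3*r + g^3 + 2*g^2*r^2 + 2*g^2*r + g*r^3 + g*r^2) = (7*g + r)/(g + r)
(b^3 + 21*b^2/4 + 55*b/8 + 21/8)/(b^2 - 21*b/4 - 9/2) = (2*b^2 + 9*b + 7)/(2*(b - 6))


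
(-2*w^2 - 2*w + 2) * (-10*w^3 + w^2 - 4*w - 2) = 20*w^5 + 18*w^4 - 14*w^3 + 14*w^2 - 4*w - 4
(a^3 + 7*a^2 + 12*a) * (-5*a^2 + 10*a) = -5*a^5 - 25*a^4 + 10*a^3 + 120*a^2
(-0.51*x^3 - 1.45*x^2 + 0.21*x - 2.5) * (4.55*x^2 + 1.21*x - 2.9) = -2.3205*x^5 - 7.2146*x^4 + 0.68*x^3 - 6.9159*x^2 - 3.634*x + 7.25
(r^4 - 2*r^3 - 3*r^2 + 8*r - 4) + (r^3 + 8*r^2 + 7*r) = r^4 - r^3 + 5*r^2 + 15*r - 4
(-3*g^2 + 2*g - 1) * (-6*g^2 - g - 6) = 18*g^4 - 9*g^3 + 22*g^2 - 11*g + 6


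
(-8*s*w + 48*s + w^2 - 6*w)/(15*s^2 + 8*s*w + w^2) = (-8*s*w + 48*s + w^2 - 6*w)/(15*s^2 + 8*s*w + w^2)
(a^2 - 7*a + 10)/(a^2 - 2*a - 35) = (-a^2 + 7*a - 10)/(-a^2 + 2*a + 35)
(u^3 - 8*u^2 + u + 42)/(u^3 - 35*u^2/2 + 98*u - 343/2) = 2*(u^2 - u - 6)/(2*u^2 - 21*u + 49)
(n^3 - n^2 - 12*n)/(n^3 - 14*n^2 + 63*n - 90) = n*(n^2 - n - 12)/(n^3 - 14*n^2 + 63*n - 90)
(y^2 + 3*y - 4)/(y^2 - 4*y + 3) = (y + 4)/(y - 3)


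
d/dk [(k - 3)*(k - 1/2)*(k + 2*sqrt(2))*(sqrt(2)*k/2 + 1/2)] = 2*sqrt(2)*k^3 - 21*sqrt(2)*k^2/4 + 15*k^2/2 - 35*k/2 + 7*sqrt(2)*k/2 - 7*sqrt(2)/2 + 15/4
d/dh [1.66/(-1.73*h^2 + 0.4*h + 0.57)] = (5.7436*h - 0.664)/(-1.73*h^2 + 0.4*h + 0.57)^2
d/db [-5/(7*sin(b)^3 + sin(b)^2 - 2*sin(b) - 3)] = 5*(21*sin(b)^2 + 2*sin(b) - 2)*cos(b)/(7*sin(b)^3 + sin(b)^2 - 2*sin(b) - 3)^2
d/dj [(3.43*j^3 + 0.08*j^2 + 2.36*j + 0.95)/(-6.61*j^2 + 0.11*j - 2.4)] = (-22.6723*j^4 + 0.7546*j^3 - 9.08760000000001*j^2 + 12.175*j - 5.7685)/(43.6921*j^4 - 1.4542*j^3 + 31.7401*j^2 - 0.528*j + 5.76)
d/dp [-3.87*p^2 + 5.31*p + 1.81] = 5.31 - 7.74*p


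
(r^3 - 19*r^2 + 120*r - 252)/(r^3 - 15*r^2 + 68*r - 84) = (r - 6)/(r - 2)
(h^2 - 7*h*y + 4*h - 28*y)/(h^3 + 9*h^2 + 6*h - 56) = (h - 7*y)/(h^2 + 5*h - 14)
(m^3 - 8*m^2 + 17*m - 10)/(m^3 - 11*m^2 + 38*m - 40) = (m - 1)/(m - 4)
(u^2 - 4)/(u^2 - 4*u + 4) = (u + 2)/(u - 2)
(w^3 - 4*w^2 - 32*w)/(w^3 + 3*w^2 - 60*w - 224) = w/(w + 7)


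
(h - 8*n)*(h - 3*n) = h^2 - 11*h*n + 24*n^2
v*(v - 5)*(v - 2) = v^3 - 7*v^2 + 10*v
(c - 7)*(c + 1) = c^2 - 6*c - 7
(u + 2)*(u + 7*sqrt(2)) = u^2 + 2*u + 7*sqrt(2)*u + 14*sqrt(2)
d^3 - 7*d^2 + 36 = (d - 6)*(d - 3)*(d + 2)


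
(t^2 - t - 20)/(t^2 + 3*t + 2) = (t^2 - t - 20)/(t^2 + 3*t + 2)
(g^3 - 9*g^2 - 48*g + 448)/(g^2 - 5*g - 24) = (g^2 - g - 56)/(g + 3)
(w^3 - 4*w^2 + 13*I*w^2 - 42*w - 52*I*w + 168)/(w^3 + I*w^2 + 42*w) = (w^2 + 2*w*(-2 + 3*I) - 24*I)/(w*(w - 6*I))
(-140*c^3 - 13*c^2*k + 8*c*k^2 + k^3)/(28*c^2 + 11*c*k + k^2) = (-20*c^2 + c*k + k^2)/(4*c + k)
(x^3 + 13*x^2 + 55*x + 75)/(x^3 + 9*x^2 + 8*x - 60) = (x^2 + 8*x + 15)/(x^2 + 4*x - 12)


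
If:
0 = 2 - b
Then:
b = 2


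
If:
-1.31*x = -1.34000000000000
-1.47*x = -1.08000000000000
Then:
No Solution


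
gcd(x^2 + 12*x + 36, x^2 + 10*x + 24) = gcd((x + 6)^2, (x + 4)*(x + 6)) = x + 6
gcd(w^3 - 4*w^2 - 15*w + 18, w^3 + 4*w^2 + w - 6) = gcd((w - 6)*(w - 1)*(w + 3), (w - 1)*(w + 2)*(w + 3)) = w^2 + 2*w - 3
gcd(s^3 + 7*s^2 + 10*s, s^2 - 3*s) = s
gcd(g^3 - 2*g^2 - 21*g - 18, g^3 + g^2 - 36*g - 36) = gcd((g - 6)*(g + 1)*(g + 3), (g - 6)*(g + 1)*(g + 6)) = g^2 - 5*g - 6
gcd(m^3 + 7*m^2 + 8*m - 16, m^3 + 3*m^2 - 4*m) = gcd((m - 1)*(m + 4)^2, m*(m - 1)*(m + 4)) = m^2 + 3*m - 4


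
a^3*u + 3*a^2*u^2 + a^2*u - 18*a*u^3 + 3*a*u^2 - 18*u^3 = (a - 3*u)*(a + 6*u)*(a*u + u)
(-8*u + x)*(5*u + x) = -40*u^2 - 3*u*x + x^2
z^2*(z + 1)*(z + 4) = z^4 + 5*z^3 + 4*z^2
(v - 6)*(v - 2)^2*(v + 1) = v^4 - 9*v^3 + 18*v^2 + 4*v - 24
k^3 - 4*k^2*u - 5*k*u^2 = k*(k - 5*u)*(k + u)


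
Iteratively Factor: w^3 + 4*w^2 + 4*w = (w)*(w^2 + 4*w + 4) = w*(w + 2)*(w + 2)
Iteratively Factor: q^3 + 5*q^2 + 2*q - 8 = (q + 4)*(q^2 + q - 2) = (q + 2)*(q + 4)*(q - 1)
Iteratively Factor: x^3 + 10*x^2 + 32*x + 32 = (x + 4)*(x^2 + 6*x + 8) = (x + 2)*(x + 4)*(x + 4)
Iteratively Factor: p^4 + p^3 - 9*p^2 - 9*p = (p)*(p^3 + p^2 - 9*p - 9) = p*(p + 3)*(p^2 - 2*p - 3) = p*(p + 1)*(p + 3)*(p - 3)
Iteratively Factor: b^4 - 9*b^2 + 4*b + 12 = (b + 3)*(b^3 - 3*b^2 + 4) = (b - 2)*(b + 3)*(b^2 - b - 2) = (b - 2)*(b + 1)*(b + 3)*(b - 2)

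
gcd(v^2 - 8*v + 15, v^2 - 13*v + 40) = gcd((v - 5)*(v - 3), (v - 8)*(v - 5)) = v - 5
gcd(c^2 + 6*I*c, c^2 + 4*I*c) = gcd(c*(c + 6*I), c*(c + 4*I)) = c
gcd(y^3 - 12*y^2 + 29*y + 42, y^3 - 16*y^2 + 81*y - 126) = y^2 - 13*y + 42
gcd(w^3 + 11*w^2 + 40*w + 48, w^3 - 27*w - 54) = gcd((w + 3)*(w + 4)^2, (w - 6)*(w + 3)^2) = w + 3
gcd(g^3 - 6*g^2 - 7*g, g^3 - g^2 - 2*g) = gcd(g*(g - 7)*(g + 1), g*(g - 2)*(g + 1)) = g^2 + g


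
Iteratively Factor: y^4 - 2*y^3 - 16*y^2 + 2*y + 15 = (y - 5)*(y^3 + 3*y^2 - y - 3) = (y - 5)*(y + 3)*(y^2 - 1) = (y - 5)*(y + 1)*(y + 3)*(y - 1)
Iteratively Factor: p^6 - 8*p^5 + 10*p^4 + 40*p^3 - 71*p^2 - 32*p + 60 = (p - 1)*(p^5 - 7*p^4 + 3*p^3 + 43*p^2 - 28*p - 60) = (p - 3)*(p - 1)*(p^4 - 4*p^3 - 9*p^2 + 16*p + 20) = (p - 5)*(p - 3)*(p - 1)*(p^3 + p^2 - 4*p - 4) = (p - 5)*(p - 3)*(p - 1)*(p + 2)*(p^2 - p - 2) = (p - 5)*(p - 3)*(p - 2)*(p - 1)*(p + 2)*(p + 1)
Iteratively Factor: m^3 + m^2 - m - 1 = (m + 1)*(m^2 - 1) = (m - 1)*(m + 1)*(m + 1)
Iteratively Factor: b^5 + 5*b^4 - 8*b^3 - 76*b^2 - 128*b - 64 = (b + 1)*(b^4 + 4*b^3 - 12*b^2 - 64*b - 64) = (b + 1)*(b + 2)*(b^3 + 2*b^2 - 16*b - 32) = (b + 1)*(b + 2)*(b + 4)*(b^2 - 2*b - 8) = (b - 4)*(b + 1)*(b + 2)*(b + 4)*(b + 2)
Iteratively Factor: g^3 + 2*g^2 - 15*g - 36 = (g + 3)*(g^2 - g - 12) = (g + 3)^2*(g - 4)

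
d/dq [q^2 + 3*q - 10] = 2*q + 3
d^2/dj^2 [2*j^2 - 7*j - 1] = 4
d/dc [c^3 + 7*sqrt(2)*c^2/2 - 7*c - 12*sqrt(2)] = 3*c^2 + 7*sqrt(2)*c - 7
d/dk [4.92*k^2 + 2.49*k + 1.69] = 9.84*k + 2.49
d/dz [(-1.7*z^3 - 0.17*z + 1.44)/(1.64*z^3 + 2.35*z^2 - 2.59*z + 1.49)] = (-3.995*z^4 + 9.3636*z^3 - 14.2843*z^2 - 6.768*z + 3.4763)/(2.6896*z^6 + 7.708*z^5 - 2.9727*z^4 - 7.2858*z^3 + 13.7111*z^2 - 7.7182*z + 2.2201)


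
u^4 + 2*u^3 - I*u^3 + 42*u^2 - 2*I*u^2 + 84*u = u*(u + 2)*(u - 7*I)*(u + 6*I)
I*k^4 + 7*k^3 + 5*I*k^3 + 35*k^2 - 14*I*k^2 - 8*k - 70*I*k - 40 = (k + 5)*(k - 4*I)*(k - 2*I)*(I*k + 1)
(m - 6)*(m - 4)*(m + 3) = m^3 - 7*m^2 - 6*m + 72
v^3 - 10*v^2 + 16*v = v*(v - 8)*(v - 2)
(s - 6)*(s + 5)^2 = s^3 + 4*s^2 - 35*s - 150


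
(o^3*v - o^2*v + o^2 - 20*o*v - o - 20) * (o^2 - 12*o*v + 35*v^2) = o^5*v - 12*o^4*v^2 - o^4*v + o^4 + 35*o^3*v^3 + 12*o^3*v^2 - 32*o^3*v - o^3 - 35*o^2*v^3 + 275*o^2*v^2 + 12*o^2*v - 20*o^2 - 700*o*v^3 - 35*o*v^2 + 240*o*v - 700*v^2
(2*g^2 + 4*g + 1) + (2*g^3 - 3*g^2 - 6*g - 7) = 2*g^3 - g^2 - 2*g - 6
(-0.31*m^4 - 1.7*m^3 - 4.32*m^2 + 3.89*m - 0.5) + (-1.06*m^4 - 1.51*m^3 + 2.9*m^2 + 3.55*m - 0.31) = -1.37*m^4 - 3.21*m^3 - 1.42*m^2 + 7.44*m - 0.81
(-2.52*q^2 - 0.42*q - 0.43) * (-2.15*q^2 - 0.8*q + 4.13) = 5.418*q^4 + 2.919*q^3 - 9.1471*q^2 - 1.3906*q - 1.7759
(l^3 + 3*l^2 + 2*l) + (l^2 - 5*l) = l^3 + 4*l^2 - 3*l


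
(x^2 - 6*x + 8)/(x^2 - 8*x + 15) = (x^2 - 6*x + 8)/(x^2 - 8*x + 15)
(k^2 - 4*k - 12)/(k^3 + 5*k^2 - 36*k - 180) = (k + 2)/(k^2 + 11*k + 30)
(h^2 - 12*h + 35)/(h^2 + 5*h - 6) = (h^2 - 12*h + 35)/(h^2 + 5*h - 6)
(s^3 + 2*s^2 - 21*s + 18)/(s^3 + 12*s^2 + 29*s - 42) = (s - 3)/(s + 7)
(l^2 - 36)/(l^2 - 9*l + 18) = (l + 6)/(l - 3)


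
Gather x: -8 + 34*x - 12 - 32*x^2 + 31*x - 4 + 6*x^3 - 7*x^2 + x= 6*x^3 - 39*x^2 + 66*x - 24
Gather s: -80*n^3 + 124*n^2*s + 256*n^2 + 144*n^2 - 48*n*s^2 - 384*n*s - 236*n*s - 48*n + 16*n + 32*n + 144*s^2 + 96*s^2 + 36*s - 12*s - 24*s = -80*n^3 + 400*n^2 + s^2*(240 - 48*n) + s*(124*n^2 - 620*n)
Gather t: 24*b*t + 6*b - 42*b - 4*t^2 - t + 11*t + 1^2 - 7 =-36*b - 4*t^2 + t*(24*b + 10) - 6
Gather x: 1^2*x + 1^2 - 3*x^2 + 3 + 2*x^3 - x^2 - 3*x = 2*x^3 - 4*x^2 - 2*x + 4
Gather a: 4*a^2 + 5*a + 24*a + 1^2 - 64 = 4*a^2 + 29*a - 63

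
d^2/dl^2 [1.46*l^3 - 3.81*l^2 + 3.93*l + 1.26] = 8.76*l - 7.62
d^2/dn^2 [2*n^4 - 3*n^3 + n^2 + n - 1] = 24*n^2 - 18*n + 2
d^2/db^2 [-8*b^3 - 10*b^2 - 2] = -48*b - 20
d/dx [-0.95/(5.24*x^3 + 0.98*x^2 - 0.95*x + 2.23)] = (14.934*x^2 + 1.862*x - 0.9025)/(5.24*x^3 + 0.98*x^2 - 0.95*x + 2.23)^2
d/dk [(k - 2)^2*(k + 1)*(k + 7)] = 4*k^3 + 12*k^2 - 42*k + 4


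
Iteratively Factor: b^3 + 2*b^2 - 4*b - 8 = (b + 2)*(b^2 - 4) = (b - 2)*(b + 2)*(b + 2)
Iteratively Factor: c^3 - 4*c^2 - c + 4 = (c - 4)*(c^2 - 1) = (c - 4)*(c + 1)*(c - 1)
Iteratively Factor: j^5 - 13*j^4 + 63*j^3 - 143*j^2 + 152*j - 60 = (j - 1)*(j^4 - 12*j^3 + 51*j^2 - 92*j + 60) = (j - 2)*(j - 1)*(j^3 - 10*j^2 + 31*j - 30) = (j - 5)*(j - 2)*(j - 1)*(j^2 - 5*j + 6) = (j - 5)*(j - 3)*(j - 2)*(j - 1)*(j - 2)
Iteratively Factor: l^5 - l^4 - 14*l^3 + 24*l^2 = (l - 2)*(l^4 + l^3 - 12*l^2) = (l - 3)*(l - 2)*(l^3 + 4*l^2) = (l - 3)*(l - 2)*(l + 4)*(l^2) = l*(l - 3)*(l - 2)*(l + 4)*(l)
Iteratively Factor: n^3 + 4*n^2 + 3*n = (n + 3)*(n^2 + n) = (n + 1)*(n + 3)*(n)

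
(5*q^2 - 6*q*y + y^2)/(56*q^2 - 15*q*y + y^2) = (5*q^2 - 6*q*y + y^2)/(56*q^2 - 15*q*y + y^2)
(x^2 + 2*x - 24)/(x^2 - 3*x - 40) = (-x^2 - 2*x + 24)/(-x^2 + 3*x + 40)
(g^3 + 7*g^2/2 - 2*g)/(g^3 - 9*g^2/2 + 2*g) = (g + 4)/(g - 4)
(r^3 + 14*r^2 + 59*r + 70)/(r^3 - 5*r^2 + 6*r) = (r^3 + 14*r^2 + 59*r + 70)/(r*(r^2 - 5*r + 6))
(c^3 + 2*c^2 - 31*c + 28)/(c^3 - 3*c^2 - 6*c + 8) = (c + 7)/(c + 2)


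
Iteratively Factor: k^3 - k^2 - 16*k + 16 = (k - 4)*(k^2 + 3*k - 4) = (k - 4)*(k - 1)*(k + 4)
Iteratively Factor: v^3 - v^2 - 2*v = (v + 1)*(v^2 - 2*v) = v*(v + 1)*(v - 2)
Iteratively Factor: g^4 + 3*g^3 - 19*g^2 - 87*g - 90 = (g + 3)*(g^3 - 19*g - 30) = (g + 2)*(g + 3)*(g^2 - 2*g - 15) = (g + 2)*(g + 3)^2*(g - 5)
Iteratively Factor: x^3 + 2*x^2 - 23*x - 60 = (x + 3)*(x^2 - x - 20) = (x + 3)*(x + 4)*(x - 5)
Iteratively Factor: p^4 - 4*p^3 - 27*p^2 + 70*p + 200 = (p - 5)*(p^3 + p^2 - 22*p - 40) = (p - 5)^2*(p^2 + 6*p + 8) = (p - 5)^2*(p + 2)*(p + 4)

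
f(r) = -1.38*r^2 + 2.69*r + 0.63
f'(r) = 2.69 - 2.76*r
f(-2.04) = -10.60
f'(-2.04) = 8.32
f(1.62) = 1.37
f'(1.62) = -1.78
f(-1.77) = -8.45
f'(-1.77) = 7.58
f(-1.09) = -3.94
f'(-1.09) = 5.70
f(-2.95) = -19.31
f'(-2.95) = 10.83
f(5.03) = -20.75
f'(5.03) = -11.19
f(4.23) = -12.68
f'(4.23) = -8.98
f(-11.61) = -216.61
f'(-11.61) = 34.73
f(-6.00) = -65.19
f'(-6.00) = 19.25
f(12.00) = -165.81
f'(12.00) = -30.43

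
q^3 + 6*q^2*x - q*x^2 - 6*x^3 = (q - x)*(q + x)*(q + 6*x)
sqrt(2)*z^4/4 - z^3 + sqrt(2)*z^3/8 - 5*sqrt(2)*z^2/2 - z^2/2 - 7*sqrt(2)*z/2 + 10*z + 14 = (z/2 + 1)*(z - 7/2)*(z - 2*sqrt(2))*(sqrt(2)*z/2 + sqrt(2))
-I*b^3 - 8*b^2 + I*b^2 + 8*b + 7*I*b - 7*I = (b - 7*I)*(b - I)*(-I*b + I)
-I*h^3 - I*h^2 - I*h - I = (h + 1)*(h - I)*(-I*h + 1)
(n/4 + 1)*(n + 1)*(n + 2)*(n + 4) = n^4/4 + 11*n^3/4 + 21*n^2/2 + 16*n + 8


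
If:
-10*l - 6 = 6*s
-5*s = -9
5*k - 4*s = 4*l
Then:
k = 12/125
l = -42/25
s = 9/5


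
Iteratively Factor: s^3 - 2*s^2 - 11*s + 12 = (s - 1)*(s^2 - s - 12) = (s - 1)*(s + 3)*(s - 4)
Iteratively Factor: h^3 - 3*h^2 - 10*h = (h + 2)*(h^2 - 5*h) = (h - 5)*(h + 2)*(h)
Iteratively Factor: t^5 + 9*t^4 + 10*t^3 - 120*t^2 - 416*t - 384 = (t - 4)*(t^4 + 13*t^3 + 62*t^2 + 128*t + 96) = (t - 4)*(t + 2)*(t^3 + 11*t^2 + 40*t + 48) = (t - 4)*(t + 2)*(t + 4)*(t^2 + 7*t + 12) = (t - 4)*(t + 2)*(t + 4)^2*(t + 3)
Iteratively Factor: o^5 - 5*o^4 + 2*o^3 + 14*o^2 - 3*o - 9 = (o - 3)*(o^4 - 2*o^3 - 4*o^2 + 2*o + 3) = (o - 3)^2*(o^3 + o^2 - o - 1) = (o - 3)^2*(o + 1)*(o^2 - 1) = (o - 3)^2*(o + 1)^2*(o - 1)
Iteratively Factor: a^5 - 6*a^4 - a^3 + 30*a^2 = (a - 5)*(a^4 - a^3 - 6*a^2) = a*(a - 5)*(a^3 - a^2 - 6*a) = a*(a - 5)*(a - 3)*(a^2 + 2*a) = a^2*(a - 5)*(a - 3)*(a + 2)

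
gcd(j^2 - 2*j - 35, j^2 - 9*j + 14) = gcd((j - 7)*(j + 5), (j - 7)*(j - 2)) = j - 7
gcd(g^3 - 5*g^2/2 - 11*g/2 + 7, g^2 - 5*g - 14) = g + 2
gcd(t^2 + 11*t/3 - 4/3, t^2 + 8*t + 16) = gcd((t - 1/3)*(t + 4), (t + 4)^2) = t + 4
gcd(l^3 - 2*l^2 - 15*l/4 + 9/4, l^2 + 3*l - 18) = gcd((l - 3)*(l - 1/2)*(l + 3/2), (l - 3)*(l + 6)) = l - 3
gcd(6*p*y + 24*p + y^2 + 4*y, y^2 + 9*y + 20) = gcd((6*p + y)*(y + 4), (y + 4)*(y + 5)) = y + 4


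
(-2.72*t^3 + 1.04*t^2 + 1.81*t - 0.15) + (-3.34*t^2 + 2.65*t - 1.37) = -2.72*t^3 - 2.3*t^2 + 4.46*t - 1.52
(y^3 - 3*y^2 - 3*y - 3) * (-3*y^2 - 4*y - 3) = -3*y^5 + 5*y^4 + 18*y^3 + 30*y^2 + 21*y + 9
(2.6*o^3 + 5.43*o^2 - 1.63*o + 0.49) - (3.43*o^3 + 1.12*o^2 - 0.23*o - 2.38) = -0.83*o^3 + 4.31*o^2 - 1.4*o + 2.87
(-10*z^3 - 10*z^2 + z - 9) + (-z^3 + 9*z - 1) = -11*z^3 - 10*z^2 + 10*z - 10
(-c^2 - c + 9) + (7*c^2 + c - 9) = 6*c^2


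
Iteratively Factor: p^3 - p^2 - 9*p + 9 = (p - 1)*(p^2 - 9) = (p - 1)*(p + 3)*(p - 3)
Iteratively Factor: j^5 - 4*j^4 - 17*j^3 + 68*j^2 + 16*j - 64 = (j - 1)*(j^4 - 3*j^3 - 20*j^2 + 48*j + 64) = (j - 1)*(j + 1)*(j^3 - 4*j^2 - 16*j + 64) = (j - 4)*(j - 1)*(j + 1)*(j^2 - 16) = (j - 4)^2*(j - 1)*(j + 1)*(j + 4)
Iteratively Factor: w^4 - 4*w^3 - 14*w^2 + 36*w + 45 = (w + 3)*(w^3 - 7*w^2 + 7*w + 15) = (w + 1)*(w + 3)*(w^2 - 8*w + 15) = (w - 3)*(w + 1)*(w + 3)*(w - 5)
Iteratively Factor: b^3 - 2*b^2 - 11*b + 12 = (b - 4)*(b^2 + 2*b - 3) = (b - 4)*(b - 1)*(b + 3)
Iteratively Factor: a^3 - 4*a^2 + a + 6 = (a + 1)*(a^2 - 5*a + 6) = (a - 3)*(a + 1)*(a - 2)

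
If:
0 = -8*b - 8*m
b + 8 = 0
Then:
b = -8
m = 8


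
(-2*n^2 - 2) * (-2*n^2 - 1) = 4*n^4 + 6*n^2 + 2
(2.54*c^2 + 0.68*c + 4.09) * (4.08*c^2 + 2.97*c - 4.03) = 10.3632*c^4 + 10.3182*c^3 + 8.4706*c^2 + 9.4069*c - 16.4827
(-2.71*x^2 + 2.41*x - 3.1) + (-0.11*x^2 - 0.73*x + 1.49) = -2.82*x^2 + 1.68*x - 1.61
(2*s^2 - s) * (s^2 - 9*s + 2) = 2*s^4 - 19*s^3 + 13*s^2 - 2*s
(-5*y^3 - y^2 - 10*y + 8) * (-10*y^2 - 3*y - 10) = 50*y^5 + 25*y^4 + 153*y^3 - 40*y^2 + 76*y - 80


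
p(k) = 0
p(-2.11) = 0.00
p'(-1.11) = 0.00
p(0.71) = 0.00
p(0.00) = 0.00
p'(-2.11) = 0.00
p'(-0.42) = 0.00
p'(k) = 0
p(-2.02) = 0.00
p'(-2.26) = 0.00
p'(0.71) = 0.00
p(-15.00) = 0.00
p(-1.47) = 0.00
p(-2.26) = 0.00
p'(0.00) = 0.00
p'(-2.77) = 0.00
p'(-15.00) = 0.00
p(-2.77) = 0.00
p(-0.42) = 0.00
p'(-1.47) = 0.00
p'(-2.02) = 0.00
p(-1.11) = 0.00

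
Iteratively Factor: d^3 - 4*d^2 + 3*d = (d - 3)*(d^2 - d) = (d - 3)*(d - 1)*(d)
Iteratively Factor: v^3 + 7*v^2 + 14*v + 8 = (v + 2)*(v^2 + 5*v + 4) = (v + 1)*(v + 2)*(v + 4)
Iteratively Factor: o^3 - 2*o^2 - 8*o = (o)*(o^2 - 2*o - 8) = o*(o - 4)*(o + 2)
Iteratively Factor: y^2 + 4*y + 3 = (y + 1)*(y + 3)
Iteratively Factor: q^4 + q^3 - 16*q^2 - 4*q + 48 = (q - 2)*(q^3 + 3*q^2 - 10*q - 24) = (q - 2)*(q + 4)*(q^2 - q - 6) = (q - 2)*(q + 2)*(q + 4)*(q - 3)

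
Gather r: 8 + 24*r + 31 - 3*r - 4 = 21*r + 35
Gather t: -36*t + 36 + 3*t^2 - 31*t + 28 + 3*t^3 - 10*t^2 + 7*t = 3*t^3 - 7*t^2 - 60*t + 64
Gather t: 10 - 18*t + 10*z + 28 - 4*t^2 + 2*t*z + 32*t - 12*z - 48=-4*t^2 + t*(2*z + 14) - 2*z - 10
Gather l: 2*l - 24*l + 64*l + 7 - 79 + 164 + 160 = 42*l + 252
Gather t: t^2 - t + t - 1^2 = t^2 - 1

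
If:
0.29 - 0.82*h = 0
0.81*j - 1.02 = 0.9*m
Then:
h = 0.35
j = 1.11111111111111*m + 1.25925925925926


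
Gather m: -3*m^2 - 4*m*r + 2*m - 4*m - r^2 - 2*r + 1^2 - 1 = -3*m^2 + m*(-4*r - 2) - r^2 - 2*r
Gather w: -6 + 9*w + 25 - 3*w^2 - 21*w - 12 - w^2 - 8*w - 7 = -4*w^2 - 20*w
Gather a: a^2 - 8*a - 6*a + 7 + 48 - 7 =a^2 - 14*a + 48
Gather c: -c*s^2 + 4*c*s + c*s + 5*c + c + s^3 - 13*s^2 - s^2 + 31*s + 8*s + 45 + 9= c*(-s^2 + 5*s + 6) + s^3 - 14*s^2 + 39*s + 54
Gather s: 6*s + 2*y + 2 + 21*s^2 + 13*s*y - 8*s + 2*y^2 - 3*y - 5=21*s^2 + s*(13*y - 2) + 2*y^2 - y - 3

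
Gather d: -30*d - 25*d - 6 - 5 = -55*d - 11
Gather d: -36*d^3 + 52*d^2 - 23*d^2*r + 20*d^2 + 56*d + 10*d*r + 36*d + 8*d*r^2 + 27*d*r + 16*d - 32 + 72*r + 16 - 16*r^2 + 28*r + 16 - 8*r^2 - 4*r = -36*d^3 + d^2*(72 - 23*r) + d*(8*r^2 + 37*r + 108) - 24*r^2 + 96*r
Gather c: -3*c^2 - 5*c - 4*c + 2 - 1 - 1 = -3*c^2 - 9*c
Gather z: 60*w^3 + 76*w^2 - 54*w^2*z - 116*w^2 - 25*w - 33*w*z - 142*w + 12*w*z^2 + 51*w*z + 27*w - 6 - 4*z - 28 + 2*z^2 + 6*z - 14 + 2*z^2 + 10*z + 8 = 60*w^3 - 40*w^2 - 140*w + z^2*(12*w + 4) + z*(-54*w^2 + 18*w + 12) - 40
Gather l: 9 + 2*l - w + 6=2*l - w + 15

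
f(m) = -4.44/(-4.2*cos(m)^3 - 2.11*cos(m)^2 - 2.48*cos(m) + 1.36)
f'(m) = -4.44*(-12.6*sin(m)*cos(m)^2 - 4.22*sin(m)*cos(m) - 2.48*sin(m))/(-4.2*cos(m)^3 - 2.11*cos(m)^2 - 2.48*cos(m) + 1.36)^2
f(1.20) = 285.95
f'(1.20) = 97209.12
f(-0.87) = 1.98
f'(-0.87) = -7.04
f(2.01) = -1.88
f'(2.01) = 2.15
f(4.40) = -2.17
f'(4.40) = -2.40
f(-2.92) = -0.78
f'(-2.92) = -0.31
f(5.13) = 16.26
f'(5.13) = -340.82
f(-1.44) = -4.48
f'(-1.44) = -14.53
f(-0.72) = 1.28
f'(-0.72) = -3.09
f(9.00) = -0.88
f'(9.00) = 0.65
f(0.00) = 0.60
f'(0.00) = 0.00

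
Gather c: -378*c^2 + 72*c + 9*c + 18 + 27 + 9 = -378*c^2 + 81*c + 54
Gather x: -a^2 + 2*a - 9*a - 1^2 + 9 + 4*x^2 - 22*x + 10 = -a^2 - 7*a + 4*x^2 - 22*x + 18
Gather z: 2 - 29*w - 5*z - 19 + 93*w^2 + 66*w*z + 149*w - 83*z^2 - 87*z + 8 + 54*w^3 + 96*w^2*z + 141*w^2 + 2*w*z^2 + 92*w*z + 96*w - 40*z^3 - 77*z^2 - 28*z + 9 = 54*w^3 + 234*w^2 + 216*w - 40*z^3 + z^2*(2*w - 160) + z*(96*w^2 + 158*w - 120)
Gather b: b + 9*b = 10*b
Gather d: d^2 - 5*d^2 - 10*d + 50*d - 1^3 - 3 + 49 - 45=-4*d^2 + 40*d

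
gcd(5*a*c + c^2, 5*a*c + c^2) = 5*a*c + c^2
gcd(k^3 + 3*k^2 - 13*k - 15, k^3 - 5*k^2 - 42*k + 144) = k - 3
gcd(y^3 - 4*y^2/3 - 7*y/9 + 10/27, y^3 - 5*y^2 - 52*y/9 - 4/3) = y + 2/3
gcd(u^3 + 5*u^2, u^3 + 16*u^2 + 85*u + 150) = u + 5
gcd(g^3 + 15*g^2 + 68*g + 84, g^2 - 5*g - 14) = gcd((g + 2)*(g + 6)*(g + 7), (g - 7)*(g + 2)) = g + 2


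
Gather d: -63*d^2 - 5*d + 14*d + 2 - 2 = -63*d^2 + 9*d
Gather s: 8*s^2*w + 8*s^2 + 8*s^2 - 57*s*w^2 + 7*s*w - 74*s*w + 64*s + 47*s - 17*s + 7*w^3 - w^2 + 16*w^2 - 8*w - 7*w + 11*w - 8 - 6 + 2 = s^2*(8*w + 16) + s*(-57*w^2 - 67*w + 94) + 7*w^3 + 15*w^2 - 4*w - 12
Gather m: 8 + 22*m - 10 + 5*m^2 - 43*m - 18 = 5*m^2 - 21*m - 20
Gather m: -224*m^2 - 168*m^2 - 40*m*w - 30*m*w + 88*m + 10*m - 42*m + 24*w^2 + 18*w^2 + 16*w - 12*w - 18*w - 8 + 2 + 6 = -392*m^2 + m*(56 - 70*w) + 42*w^2 - 14*w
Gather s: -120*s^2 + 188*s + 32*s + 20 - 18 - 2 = -120*s^2 + 220*s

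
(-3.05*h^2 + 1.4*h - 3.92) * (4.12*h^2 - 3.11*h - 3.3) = -12.566*h^4 + 15.2535*h^3 - 10.4394*h^2 + 7.5712*h + 12.936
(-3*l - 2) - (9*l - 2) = -12*l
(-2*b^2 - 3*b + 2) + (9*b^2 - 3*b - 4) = 7*b^2 - 6*b - 2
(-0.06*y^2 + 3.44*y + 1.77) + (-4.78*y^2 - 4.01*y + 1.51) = -4.84*y^2 - 0.57*y + 3.28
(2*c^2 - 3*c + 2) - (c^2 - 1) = c^2 - 3*c + 3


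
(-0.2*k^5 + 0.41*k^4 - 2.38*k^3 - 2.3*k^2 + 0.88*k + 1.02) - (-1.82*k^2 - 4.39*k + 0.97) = -0.2*k^5 + 0.41*k^4 - 2.38*k^3 - 0.48*k^2 + 5.27*k + 0.05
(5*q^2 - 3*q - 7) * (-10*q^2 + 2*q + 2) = -50*q^4 + 40*q^3 + 74*q^2 - 20*q - 14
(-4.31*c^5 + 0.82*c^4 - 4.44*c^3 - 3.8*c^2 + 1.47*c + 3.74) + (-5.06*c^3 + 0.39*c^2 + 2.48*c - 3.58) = -4.31*c^5 + 0.82*c^4 - 9.5*c^3 - 3.41*c^2 + 3.95*c + 0.16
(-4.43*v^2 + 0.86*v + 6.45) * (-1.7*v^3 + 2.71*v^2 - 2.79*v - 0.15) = 7.531*v^5 - 13.4673*v^4 + 3.7253*v^3 + 15.7446*v^2 - 18.1245*v - 0.9675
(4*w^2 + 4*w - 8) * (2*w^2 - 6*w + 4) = 8*w^4 - 16*w^3 - 24*w^2 + 64*w - 32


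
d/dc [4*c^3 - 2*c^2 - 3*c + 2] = 12*c^2 - 4*c - 3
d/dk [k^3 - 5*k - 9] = 3*k^2 - 5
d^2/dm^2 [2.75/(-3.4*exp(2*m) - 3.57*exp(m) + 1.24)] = (-2.75*(6.8*exp(m) + 3.57)*(13.6*exp(m) + 7.14)*exp(m) + (37.4*exp(m) + 9.8175)*(3.4*exp(2*m) + 3.57*exp(m) - 1.24))*exp(m)/(3.4*exp(2*m) + 3.57*exp(m) - 1.24)^3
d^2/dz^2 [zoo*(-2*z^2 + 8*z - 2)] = zoo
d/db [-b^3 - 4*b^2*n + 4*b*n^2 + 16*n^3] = -3*b^2 - 8*b*n + 4*n^2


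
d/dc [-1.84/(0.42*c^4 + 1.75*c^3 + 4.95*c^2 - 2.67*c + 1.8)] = (3.0912*c^3 + 9.66*c^2 + 18.216*c - 4.9128)/(0.42*c^4 + 1.75*c^3 + 4.95*c^2 - 2.67*c + 1.8)^2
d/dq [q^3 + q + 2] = 3*q^2 + 1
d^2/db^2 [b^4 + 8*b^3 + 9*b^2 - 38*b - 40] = 12*b^2 + 48*b + 18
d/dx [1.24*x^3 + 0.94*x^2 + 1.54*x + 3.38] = 3.72*x^2 + 1.88*x + 1.54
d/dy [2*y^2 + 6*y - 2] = 4*y + 6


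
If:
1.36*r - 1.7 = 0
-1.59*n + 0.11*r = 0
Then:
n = 0.09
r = 1.25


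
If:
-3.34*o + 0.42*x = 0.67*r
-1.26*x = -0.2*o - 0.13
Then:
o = 6.3*x - 0.65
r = 3.24029850746269 - 30.7791044776119*x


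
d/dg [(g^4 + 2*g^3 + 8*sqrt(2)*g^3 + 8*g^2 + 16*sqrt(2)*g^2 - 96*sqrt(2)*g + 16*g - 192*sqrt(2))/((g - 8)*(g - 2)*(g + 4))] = (g^6 - 12*g^5 - 92*g^4 - 64*sqrt(2)*g^4 - 192*sqrt(2)*g^3 + 128*g^3 + 288*g^2 + 1152*sqrt(2)*g^2 - 256*sqrt(2)*g + 1024*g - 10752*sqrt(2) + 1024)/(g^6 - 12*g^5 - 12*g^4 + 416*g^3 - 192*g^2 - 3072*g + 4096)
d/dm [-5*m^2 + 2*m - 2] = 2 - 10*m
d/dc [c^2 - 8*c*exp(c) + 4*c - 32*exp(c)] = -8*c*exp(c) + 2*c - 40*exp(c) + 4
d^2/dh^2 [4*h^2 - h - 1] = 8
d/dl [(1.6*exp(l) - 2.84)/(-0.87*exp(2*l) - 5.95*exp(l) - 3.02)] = (1.392*exp(2*l) - 4.9416*exp(l) - 21.73)*exp(l)/(0.7569*exp(4*l) + 10.353*exp(3*l) + 40.6573*exp(2*l) + 35.938*exp(l) + 9.1204)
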